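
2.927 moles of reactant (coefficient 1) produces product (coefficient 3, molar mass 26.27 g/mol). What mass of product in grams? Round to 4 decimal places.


Use the coefficient ratio to convert reactant moles to product moles, then multiply by the product's molar mass.
moles_P = moles_R * (coeff_P / coeff_R) = 2.927 * (3/1) = 8.781
mass_P = moles_P * M_P = 8.781 * 26.27
mass_P = 230.67687 g, rounded to 4 dp:

230.6769 g


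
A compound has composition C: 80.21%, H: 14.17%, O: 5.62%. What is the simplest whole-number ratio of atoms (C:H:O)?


Assume 100 g of compound, divide each mass% by atomic mass to get moles, then normalize by the smallest to get a raw atom ratio.
Moles per 100 g: C: 80.21/12.011 = 6.678, H: 14.17/1.008 = 14.0575, O: 5.62/15.999 = 0.3513
Raw ratio (divide by min = 0.3513): C: 19.011, H: 40.019, O: 1.0
Multiply by 1 to clear fractions: C: 19.011 ~= 19, H: 40.019 ~= 40, O: 1.0 ~= 1
Reduce by GCD to get the simplest whole-number ratio:

19:40:1


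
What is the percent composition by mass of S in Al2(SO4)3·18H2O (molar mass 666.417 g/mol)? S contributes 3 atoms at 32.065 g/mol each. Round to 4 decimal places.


pct = 100 * (n_elem * M_elem) / M_total
mass_contribution = 3 * 32.065 = 96.195 g/mol
pct = 100 * 96.195 / 666.417
pct = 14.43465578 %, rounded to 4 dp:

14.4347 %


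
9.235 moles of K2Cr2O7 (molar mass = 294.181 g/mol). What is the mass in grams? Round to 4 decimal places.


mass = n * M
mass = 9.235 * 294.181
mass = 2716.761535 g, rounded to 4 dp:

2716.7615 g


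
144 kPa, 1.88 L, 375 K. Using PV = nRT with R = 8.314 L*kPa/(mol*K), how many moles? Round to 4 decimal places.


PV = nRT, solve for n = PV / (RT).
PV = 144 * 1.88 = 270.72
RT = 8.314 * 375 = 3117.75
n = 270.72 / 3117.75
n = 0.08683185 mol, rounded to 4 dp:

0.0868 mol


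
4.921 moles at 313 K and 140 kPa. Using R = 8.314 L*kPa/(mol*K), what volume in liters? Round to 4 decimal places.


PV = nRT, solve for V = nRT / P.
nRT = 4.921 * 8.314 * 313 = 12805.8297
V = 12805.8297 / 140
V = 91.47021214 L, rounded to 4 dp:

91.4702 L


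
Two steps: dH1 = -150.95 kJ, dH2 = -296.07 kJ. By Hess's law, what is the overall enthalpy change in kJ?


Hess's law: enthalpy is a state function, so add the step enthalpies.
dH_total = dH1 + dH2 = -150.95 + (-296.07)
dH_total = -447.02 kJ:

-447.02 kJ


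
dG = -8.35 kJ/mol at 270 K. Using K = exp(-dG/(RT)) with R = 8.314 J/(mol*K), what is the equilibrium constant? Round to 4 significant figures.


dG is in kJ/mol; multiply by 1000 to match R in J/(mol*K).
RT = 8.314 * 270 = 2244.78 J/mol
exponent = -dG*1000 / (RT) = -(-8.35*1000) / 2244.78 = 3.71974091
K = exp(3.71974091)
K = 41.253704, rounded to 4 significant figures:

41.25


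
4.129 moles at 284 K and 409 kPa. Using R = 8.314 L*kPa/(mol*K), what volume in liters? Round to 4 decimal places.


PV = nRT, solve for V = nRT / P.
nRT = 4.129 * 8.314 * 284 = 9749.2957
V = 9749.2957 / 409
V = 23.8369088 L, rounded to 4 dp:

23.8369 L


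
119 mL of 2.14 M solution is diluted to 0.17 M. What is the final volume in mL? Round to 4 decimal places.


Dilution: M1*V1 = M2*V2, solve for V2.
V2 = M1*V1 / M2
V2 = 2.14 * 119 / 0.17
V2 = 254.66 / 0.17
V2 = 1498.0 mL, rounded to 4 dp:

1498.0000 mL


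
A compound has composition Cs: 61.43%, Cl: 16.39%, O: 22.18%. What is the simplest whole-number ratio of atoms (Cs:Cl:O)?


Assume 100 g of compound, divide each mass% by atomic mass to get moles, then normalize by the smallest to get a raw atom ratio.
Moles per 100 g: Cs: 61.43/132.905 = 0.4622, Cl: 16.39/35.453 = 0.4623, O: 22.18/15.999 = 1.3863
Raw ratio (divide by min = 0.4622): Cs: 1.0, Cl: 1.0, O: 2.999
Multiply by 1 to clear fractions: Cs: 1.0 ~= 1, Cl: 1.0 ~= 1, O: 2.999 ~= 3
Reduce by GCD to get the simplest whole-number ratio:

1:1:3


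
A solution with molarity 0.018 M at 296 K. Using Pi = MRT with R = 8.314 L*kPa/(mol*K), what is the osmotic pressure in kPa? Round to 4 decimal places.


Osmotic pressure (van't Hoff): Pi = M*R*T.
RT = 8.314 * 296 = 2460.944
Pi = 0.018 * 2460.944
Pi = 44.296992 kPa, rounded to 4 dp:

44.2970 kPa


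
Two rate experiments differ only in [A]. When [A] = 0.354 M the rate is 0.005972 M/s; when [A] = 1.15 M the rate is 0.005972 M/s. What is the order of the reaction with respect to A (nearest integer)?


Rate is proportional to [A]^n, so rate2/rate1 = ([A]2/[A]1)^n. Take logs to solve for n.
rate2/rate1 = 0.005972 / 0.005972 = 1.0
[A]2/[A]1 = 1.15 / 0.354 = 3.2486
n = ln(1.0) / ln(3.2486) = 0.0
Nearest integer order:

0


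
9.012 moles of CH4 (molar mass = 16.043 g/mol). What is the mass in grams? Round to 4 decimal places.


mass = n * M
mass = 9.012 * 16.043
mass = 144.579516 g, rounded to 4 dp:

144.5795 g


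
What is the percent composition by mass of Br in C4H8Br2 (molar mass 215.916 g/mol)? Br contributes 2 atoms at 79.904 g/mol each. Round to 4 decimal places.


pct = 100 * (n_elem * M_elem) / M_total
mass_contribution = 2 * 79.904 = 159.808 g/mol
pct = 100 * 159.808 / 215.916
pct = 74.0139684 %, rounded to 4 dp:

74.0140 %


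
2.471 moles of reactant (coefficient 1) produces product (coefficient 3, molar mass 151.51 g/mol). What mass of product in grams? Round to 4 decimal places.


Use the coefficient ratio to convert reactant moles to product moles, then multiply by the product's molar mass.
moles_P = moles_R * (coeff_P / coeff_R) = 2.471 * (3/1) = 7.413
mass_P = moles_P * M_P = 7.413 * 151.51
mass_P = 1123.14363 g, rounded to 4 dp:

1123.1436 g


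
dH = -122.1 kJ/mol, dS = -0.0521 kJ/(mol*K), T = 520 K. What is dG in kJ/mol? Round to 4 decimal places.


Gibbs: dG = dH - T*dS (consistent units, dS already in kJ/(mol*K)).
T*dS = 520 * -0.0521 = -27.092
dG = -122.1 - (-27.092)
dG = -95.008 kJ/mol, rounded to 4 dp:

-95.0080 kJ/mol


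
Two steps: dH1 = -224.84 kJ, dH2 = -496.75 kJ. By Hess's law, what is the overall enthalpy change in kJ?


Hess's law: enthalpy is a state function, so add the step enthalpies.
dH_total = dH1 + dH2 = -224.84 + (-496.75)
dH_total = -721.59 kJ:

-721.59 kJ


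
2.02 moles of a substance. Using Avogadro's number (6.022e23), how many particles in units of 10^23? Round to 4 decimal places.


N = n * NA, then divide by 1e23 for the requested units.
N / 1e23 = n * 6.022
N / 1e23 = 2.02 * 6.022
N / 1e23 = 12.16444, rounded to 4 dp:

12.1644


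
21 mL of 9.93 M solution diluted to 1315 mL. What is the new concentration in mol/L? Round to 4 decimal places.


Dilution: M1*V1 = M2*V2, solve for M2.
M2 = M1*V1 / V2
M2 = 9.93 * 21 / 1315
M2 = 208.53 / 1315
M2 = 0.15857795 mol/L, rounded to 4 dp:

0.1586 mol/L


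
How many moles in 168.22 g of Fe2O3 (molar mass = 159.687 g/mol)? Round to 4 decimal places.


n = mass / M
n = 168.22 / 159.687
n = 1.05343578 mol, rounded to 4 dp:

1.0534 mol


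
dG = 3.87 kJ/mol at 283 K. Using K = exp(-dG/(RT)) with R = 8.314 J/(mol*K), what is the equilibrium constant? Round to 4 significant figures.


dG is in kJ/mol; multiply by 1000 to match R in J/(mol*K).
RT = 8.314 * 283 = 2352.862 J/mol
exponent = -dG*1000 / (RT) = -(3.87*1000) / 2352.862 = -1.64480535
K = exp(-1.64480535)
K = 0.19305014, rounded to 4 significant figures:

0.1931


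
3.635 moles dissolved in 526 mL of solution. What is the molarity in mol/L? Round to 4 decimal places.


Convert volume to liters: V_L = V_mL / 1000.
V_L = 526 / 1000 = 0.526 L
M = n / V_L = 3.635 / 0.526
M = 6.91064639 mol/L, rounded to 4 dp:

6.9106 mol/L


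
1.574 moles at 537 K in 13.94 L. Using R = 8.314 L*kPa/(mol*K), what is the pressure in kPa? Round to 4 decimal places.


PV = nRT, solve for P = nRT / V.
nRT = 1.574 * 8.314 * 537 = 7027.3087
P = 7027.3087 / 13.94
P = 504.11109756 kPa, rounded to 4 dp:

504.1111 kPa


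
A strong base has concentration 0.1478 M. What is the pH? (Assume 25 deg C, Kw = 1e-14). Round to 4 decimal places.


A strong base dissociates completely, so [OH-] equals the given concentration.
pOH = -log10([OH-]) = -log10(0.1478) = 0.830326
pH = 14 - pOH = 14 - 0.830326
pH = 13.169674, rounded to 4 dp:

13.1697


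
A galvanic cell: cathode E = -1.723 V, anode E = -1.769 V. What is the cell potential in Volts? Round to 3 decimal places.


Standard cell potential: E_cell = E_cathode - E_anode.
E_cell = -1.723 - (-1.769)
E_cell = 0.046 V, rounded to 3 dp:

0.046 V


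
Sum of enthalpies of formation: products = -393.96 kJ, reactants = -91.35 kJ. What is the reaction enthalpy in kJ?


dH_rxn = sum(dH_f products) - sum(dH_f reactants)
dH_rxn = -393.96 - (-91.35)
dH_rxn = -302.61 kJ:

-302.61 kJ


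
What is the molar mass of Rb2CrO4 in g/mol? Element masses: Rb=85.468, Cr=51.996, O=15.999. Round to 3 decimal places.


M = sum(count * atomic_mass) over atoms.
M = 2*85.468 + 1*51.996 + 4*15.999
M = 170.936 + 51.996 + 63.996
M = 286.928 g/mol, rounded to 3 dp:

286.928 g/mol


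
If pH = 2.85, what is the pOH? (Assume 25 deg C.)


At 25 deg C, pH + pOH = 14.
pOH = 14 - pH = 14 - 2.85
pOH = 11.15:

11.15


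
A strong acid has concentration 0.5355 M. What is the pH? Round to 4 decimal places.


A strong acid dissociates completely, so [H+] equals the given concentration.
pH = -log10([H+]) = -log10(0.5355)
pH = 0.27124052, rounded to 4 dp:

0.2712


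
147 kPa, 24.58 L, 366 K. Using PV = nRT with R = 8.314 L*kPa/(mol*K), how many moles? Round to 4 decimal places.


PV = nRT, solve for n = PV / (RT).
PV = 147 * 24.58 = 3613.26
RT = 8.314 * 366 = 3042.924
n = 3613.26 / 3042.924
n = 1.18743025 mol, rounded to 4 dp:

1.1874 mol


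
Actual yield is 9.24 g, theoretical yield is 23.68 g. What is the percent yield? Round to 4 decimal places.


% yield = 100 * actual / theoretical
% yield = 100 * 9.24 / 23.68
% yield = 39.02027027 %, rounded to 4 dp:

39.0203 %


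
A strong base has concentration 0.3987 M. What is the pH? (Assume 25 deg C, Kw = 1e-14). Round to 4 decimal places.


A strong base dissociates completely, so [OH-] equals the given concentration.
pOH = -log10([OH-]) = -log10(0.3987) = 0.399354
pH = 14 - pOH = 14 - 0.399354
pH = 13.600646, rounded to 4 dp:

13.6006


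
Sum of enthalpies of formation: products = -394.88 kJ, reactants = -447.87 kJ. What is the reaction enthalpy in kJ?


dH_rxn = sum(dH_f products) - sum(dH_f reactants)
dH_rxn = -394.88 - (-447.87)
dH_rxn = 52.99 kJ:

52.99 kJ


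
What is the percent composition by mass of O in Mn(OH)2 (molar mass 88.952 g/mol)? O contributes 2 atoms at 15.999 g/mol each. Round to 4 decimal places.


pct = 100 * (n_elem * M_elem) / M_total
mass_contribution = 2 * 15.999 = 31.998 g/mol
pct = 100 * 31.998 / 88.952
pct = 35.97220973 %, rounded to 4 dp:

35.9722 %


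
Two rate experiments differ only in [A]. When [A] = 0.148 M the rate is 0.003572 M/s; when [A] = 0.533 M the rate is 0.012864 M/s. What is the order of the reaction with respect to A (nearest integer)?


Rate is proportional to [A]^n, so rate2/rate1 = ([A]2/[A]1)^n. Take logs to solve for n.
rate2/rate1 = 0.012864 / 0.003572 = 3.6013
[A]2/[A]1 = 0.533 / 0.148 = 3.6014
n = ln(3.6013) / ln(3.6014) = 1.0
Nearest integer order:

1


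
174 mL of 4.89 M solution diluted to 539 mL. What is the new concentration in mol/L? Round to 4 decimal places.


Dilution: M1*V1 = M2*V2, solve for M2.
M2 = M1*V1 / V2
M2 = 4.89 * 174 / 539
M2 = 850.86 / 539
M2 = 1.57858998 mol/L, rounded to 4 dp:

1.5786 mol/L


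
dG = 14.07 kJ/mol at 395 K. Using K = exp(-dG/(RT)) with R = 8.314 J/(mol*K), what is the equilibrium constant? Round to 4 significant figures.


dG is in kJ/mol; multiply by 1000 to match R in J/(mol*K).
RT = 8.314 * 395 = 3284.03 J/mol
exponent = -dG*1000 / (RT) = -(14.07*1000) / 3284.03 = -4.28437012
K = exp(-4.28437012)
K = 0.0137823, rounded to 4 significant figures:

0.01378


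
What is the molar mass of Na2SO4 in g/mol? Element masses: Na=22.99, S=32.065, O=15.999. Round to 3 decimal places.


M = sum(count * atomic_mass) over atoms.
M = 2*22.99 + 1*32.065 + 4*15.999
M = 45.98 + 32.065 + 63.996
M = 142.041 g/mol, rounded to 3 dp:

142.041 g/mol


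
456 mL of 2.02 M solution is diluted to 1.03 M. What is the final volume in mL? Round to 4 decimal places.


Dilution: M1*V1 = M2*V2, solve for V2.
V2 = M1*V1 / M2
V2 = 2.02 * 456 / 1.03
V2 = 921.12 / 1.03
V2 = 894.29126214 mL, rounded to 4 dp:

894.2913 mL


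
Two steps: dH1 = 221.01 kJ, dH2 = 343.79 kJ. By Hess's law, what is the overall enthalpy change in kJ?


Hess's law: enthalpy is a state function, so add the step enthalpies.
dH_total = dH1 + dH2 = 221.01 + (343.79)
dH_total = 564.8 kJ:

564.80 kJ


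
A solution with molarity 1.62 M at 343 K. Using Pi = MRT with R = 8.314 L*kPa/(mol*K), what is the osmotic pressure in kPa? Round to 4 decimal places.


Osmotic pressure (van't Hoff): Pi = M*R*T.
RT = 8.314 * 343 = 2851.702
Pi = 1.62 * 2851.702
Pi = 4619.75724 kPa, rounded to 4 dp:

4619.7572 kPa


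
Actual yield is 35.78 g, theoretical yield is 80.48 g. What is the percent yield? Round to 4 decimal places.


% yield = 100 * actual / theoretical
% yield = 100 * 35.78 / 80.48
% yield = 44.4582505 %, rounded to 4 dp:

44.4583 %


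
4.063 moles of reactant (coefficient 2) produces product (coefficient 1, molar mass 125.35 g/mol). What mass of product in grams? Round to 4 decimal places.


Use the coefficient ratio to convert reactant moles to product moles, then multiply by the product's molar mass.
moles_P = moles_R * (coeff_P / coeff_R) = 4.063 * (1/2) = 2.0315
mass_P = moles_P * M_P = 2.0315 * 125.35
mass_P = 254.648525 g, rounded to 4 dp:

254.6485 g


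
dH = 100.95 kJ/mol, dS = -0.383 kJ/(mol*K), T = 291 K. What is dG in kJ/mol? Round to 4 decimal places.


Gibbs: dG = dH - T*dS (consistent units, dS already in kJ/(mol*K)).
T*dS = 291 * -0.383 = -111.453
dG = 100.95 - (-111.453)
dG = 212.403 kJ/mol, rounded to 4 dp:

212.4030 kJ/mol


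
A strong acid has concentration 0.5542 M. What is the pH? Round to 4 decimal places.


A strong acid dissociates completely, so [H+] equals the given concentration.
pH = -log10([H+]) = -log10(0.5542)
pH = 0.25633348, rounded to 4 dp:

0.2563


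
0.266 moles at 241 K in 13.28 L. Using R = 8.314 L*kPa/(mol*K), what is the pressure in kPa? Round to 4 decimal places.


PV = nRT, solve for P = nRT / V.
nRT = 0.266 * 8.314 * 241 = 532.9773
P = 532.9773 / 13.28
P = 40.13383283 kPa, rounded to 4 dp:

40.1338 kPa


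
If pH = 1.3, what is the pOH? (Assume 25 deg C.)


At 25 deg C, pH + pOH = 14.
pOH = 14 - pH = 14 - 1.3
pOH = 12.7:

12.70


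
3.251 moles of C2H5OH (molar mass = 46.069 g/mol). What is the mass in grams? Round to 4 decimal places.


mass = n * M
mass = 3.251 * 46.069
mass = 149.770319 g, rounded to 4 dp:

149.7703 g


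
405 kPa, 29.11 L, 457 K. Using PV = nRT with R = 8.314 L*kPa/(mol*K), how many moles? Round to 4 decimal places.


PV = nRT, solve for n = PV / (RT).
PV = 405 * 29.11 = 11789.55
RT = 8.314 * 457 = 3799.498
n = 11789.55 / 3799.498
n = 3.10292307 mol, rounded to 4 dp:

3.1029 mol


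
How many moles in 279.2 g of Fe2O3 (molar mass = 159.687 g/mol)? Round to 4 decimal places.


n = mass / M
n = 279.2 / 159.687
n = 1.74842035 mol, rounded to 4 dp:

1.7484 mol


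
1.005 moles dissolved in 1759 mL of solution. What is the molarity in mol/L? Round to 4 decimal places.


Convert volume to liters: V_L = V_mL / 1000.
V_L = 1759 / 1000 = 1.759 L
M = n / V_L = 1.005 / 1.759
M = 0.57134736 mol/L, rounded to 4 dp:

0.5713 mol/L


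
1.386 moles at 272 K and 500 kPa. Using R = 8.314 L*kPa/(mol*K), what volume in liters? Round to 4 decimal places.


PV = nRT, solve for V = nRT / P.
nRT = 1.386 * 8.314 * 272 = 3134.3115
V = 3134.3115 / 500
V = 6.268623 L, rounded to 4 dp:

6.2686 L


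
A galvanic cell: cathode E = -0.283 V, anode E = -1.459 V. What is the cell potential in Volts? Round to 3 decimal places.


Standard cell potential: E_cell = E_cathode - E_anode.
E_cell = -0.283 - (-1.459)
E_cell = 1.176 V, rounded to 3 dp:

1.176 V


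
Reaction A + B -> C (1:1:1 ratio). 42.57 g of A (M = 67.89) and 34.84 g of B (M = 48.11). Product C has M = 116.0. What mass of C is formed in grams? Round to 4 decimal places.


Find moles of each reactant; the smaller value is the limiting reagent in a 1:1:1 reaction, so moles_C equals moles of the limiter.
n_A = mass_A / M_A = 42.57 / 67.89 = 0.627044 mol
n_B = mass_B / M_B = 34.84 / 48.11 = 0.724174 mol
Limiting reagent: A (smaller), n_limiting = 0.627044 mol
mass_C = n_limiting * M_C = 0.627044 * 116.0
mass_C = 72.737104 g, rounded to 4 dp:

72.7371 g


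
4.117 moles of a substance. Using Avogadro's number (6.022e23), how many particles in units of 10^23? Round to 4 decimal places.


N = n * NA, then divide by 1e23 for the requested units.
N / 1e23 = n * 6.022
N / 1e23 = 4.117 * 6.022
N / 1e23 = 24.792574, rounded to 4 dp:

24.7926


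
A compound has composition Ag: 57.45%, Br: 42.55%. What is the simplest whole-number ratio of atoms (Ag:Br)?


Assume 100 g of compound, divide each mass% by atomic mass to get moles, then normalize by the smallest to get a raw atom ratio.
Moles per 100 g: Ag: 57.45/107.868 = 0.5326, Br: 42.55/79.904 = 0.5325
Raw ratio (divide by min = 0.5325): Ag: 1.0, Br: 1.0
Multiply by 1 to clear fractions: Ag: 1.0 ~= 1, Br: 1.0 ~= 1
Reduce by GCD to get the simplest whole-number ratio:

1:1


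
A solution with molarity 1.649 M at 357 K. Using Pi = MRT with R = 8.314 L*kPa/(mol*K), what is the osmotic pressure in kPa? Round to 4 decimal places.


Osmotic pressure (van't Hoff): Pi = M*R*T.
RT = 8.314 * 357 = 2968.098
Pi = 1.649 * 2968.098
Pi = 4894.393602 kPa, rounded to 4 dp:

4894.3936 kPa


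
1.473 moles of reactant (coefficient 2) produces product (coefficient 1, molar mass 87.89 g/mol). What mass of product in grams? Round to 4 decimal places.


Use the coefficient ratio to convert reactant moles to product moles, then multiply by the product's molar mass.
moles_P = moles_R * (coeff_P / coeff_R) = 1.473 * (1/2) = 0.7365
mass_P = moles_P * M_P = 0.7365 * 87.89
mass_P = 64.730985 g, rounded to 4 dp:

64.7310 g


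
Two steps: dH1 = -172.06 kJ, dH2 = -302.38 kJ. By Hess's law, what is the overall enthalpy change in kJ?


Hess's law: enthalpy is a state function, so add the step enthalpies.
dH_total = dH1 + dH2 = -172.06 + (-302.38)
dH_total = -474.44 kJ:

-474.44 kJ


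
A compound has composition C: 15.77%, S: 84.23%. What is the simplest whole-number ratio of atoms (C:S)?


Assume 100 g of compound, divide each mass% by atomic mass to get moles, then normalize by the smallest to get a raw atom ratio.
Moles per 100 g: C: 15.77/12.011 = 1.313, S: 84.23/32.065 = 2.6269
Raw ratio (divide by min = 1.313): C: 1.0, S: 2.001
Multiply by 1 to clear fractions: C: 1.0 ~= 1, S: 2.001 ~= 2
Reduce by GCD to get the simplest whole-number ratio:

1:2


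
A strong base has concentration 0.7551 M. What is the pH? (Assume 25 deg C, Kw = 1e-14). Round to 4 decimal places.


A strong base dissociates completely, so [OH-] equals the given concentration.
pOH = -log10([OH-]) = -log10(0.7551) = 0.121996
pH = 14 - pOH = 14 - 0.121996
pH = 13.878004, rounded to 4 dp:

13.8780


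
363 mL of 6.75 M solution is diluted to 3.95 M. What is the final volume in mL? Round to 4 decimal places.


Dilution: M1*V1 = M2*V2, solve for V2.
V2 = M1*V1 / M2
V2 = 6.75 * 363 / 3.95
V2 = 2450.25 / 3.95
V2 = 620.3164557 mL, rounded to 4 dp:

620.3165 mL


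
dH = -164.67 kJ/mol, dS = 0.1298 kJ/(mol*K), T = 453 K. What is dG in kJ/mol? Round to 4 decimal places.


Gibbs: dG = dH - T*dS (consistent units, dS already in kJ/(mol*K)).
T*dS = 453 * 0.1298 = 58.7994
dG = -164.67 - (58.7994)
dG = -223.4694 kJ/mol, rounded to 4 dp:

-223.4694 kJ/mol


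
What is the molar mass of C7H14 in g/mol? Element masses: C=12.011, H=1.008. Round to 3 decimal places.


M = sum(count * atomic_mass) over atoms.
M = 7*12.011 + 14*1.008
M = 84.077 + 14.112
M = 98.189 g/mol, rounded to 3 dp:

98.189 g/mol


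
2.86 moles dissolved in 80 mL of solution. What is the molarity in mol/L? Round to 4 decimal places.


Convert volume to liters: V_L = V_mL / 1000.
V_L = 80 / 1000 = 0.08 L
M = n / V_L = 2.86 / 0.08
M = 35.75 mol/L, rounded to 4 dp:

35.7500 mol/L


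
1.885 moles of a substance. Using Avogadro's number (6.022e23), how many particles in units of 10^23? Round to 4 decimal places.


N = n * NA, then divide by 1e23 for the requested units.
N / 1e23 = n * 6.022
N / 1e23 = 1.885 * 6.022
N / 1e23 = 11.35147, rounded to 4 dp:

11.3515


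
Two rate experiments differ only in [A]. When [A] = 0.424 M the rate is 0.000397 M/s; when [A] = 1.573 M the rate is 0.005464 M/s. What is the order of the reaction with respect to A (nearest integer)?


Rate is proportional to [A]^n, so rate2/rate1 = ([A]2/[A]1)^n. Take logs to solve for n.
rate2/rate1 = 0.005464 / 0.000397 = 13.7632
[A]2/[A]1 = 1.573 / 0.424 = 3.7099
n = ln(13.7632) / ln(3.7099) = 2.0
Nearest integer order:

2


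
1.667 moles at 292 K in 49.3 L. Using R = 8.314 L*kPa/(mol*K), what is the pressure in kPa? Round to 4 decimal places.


PV = nRT, solve for P = nRT / V.
nRT = 1.667 * 8.314 * 292 = 4046.9559
P = 4046.9559 / 49.3
P = 82.08835497 kPa, rounded to 4 dp:

82.0884 kPa


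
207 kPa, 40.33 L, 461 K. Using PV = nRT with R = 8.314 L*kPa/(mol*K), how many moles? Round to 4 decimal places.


PV = nRT, solve for n = PV / (RT).
PV = 207 * 40.33 = 8348.31
RT = 8.314 * 461 = 3832.754
n = 8348.31 / 3832.754
n = 2.17814918 mol, rounded to 4 dp:

2.1781 mol


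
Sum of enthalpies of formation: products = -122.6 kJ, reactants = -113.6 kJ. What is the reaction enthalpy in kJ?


dH_rxn = sum(dH_f products) - sum(dH_f reactants)
dH_rxn = -122.6 - (-113.6)
dH_rxn = -9.0 kJ:

-9.00 kJ


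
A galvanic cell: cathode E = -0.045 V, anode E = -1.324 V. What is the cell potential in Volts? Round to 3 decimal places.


Standard cell potential: E_cell = E_cathode - E_anode.
E_cell = -0.045 - (-1.324)
E_cell = 1.279 V, rounded to 3 dp:

1.279 V


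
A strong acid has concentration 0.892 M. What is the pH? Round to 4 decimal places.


A strong acid dissociates completely, so [H+] equals the given concentration.
pH = -log10([H+]) = -log10(0.892)
pH = 0.04963515, rounded to 4 dp:

0.0496


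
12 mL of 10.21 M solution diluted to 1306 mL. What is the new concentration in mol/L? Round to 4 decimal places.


Dilution: M1*V1 = M2*V2, solve for M2.
M2 = M1*V1 / V2
M2 = 10.21 * 12 / 1306
M2 = 122.52 / 1306
M2 = 0.09381317 mol/L, rounded to 4 dp:

0.0938 mol/L


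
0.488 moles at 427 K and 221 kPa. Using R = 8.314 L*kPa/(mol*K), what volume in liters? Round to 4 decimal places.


PV = nRT, solve for V = nRT / P.
nRT = 0.488 * 8.314 * 427 = 1732.4381
V = 1732.4381 / 221
V = 7.83908643 L, rounded to 4 dp:

7.8391 L


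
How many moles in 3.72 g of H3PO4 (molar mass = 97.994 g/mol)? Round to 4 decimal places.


n = mass / M
n = 3.72 / 97.994
n = 0.03796151 mol, rounded to 4 dp:

0.0380 mol


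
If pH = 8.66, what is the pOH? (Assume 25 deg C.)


At 25 deg C, pH + pOH = 14.
pOH = 14 - pH = 14 - 8.66
pOH = 5.34:

5.34


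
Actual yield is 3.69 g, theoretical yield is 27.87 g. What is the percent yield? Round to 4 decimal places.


% yield = 100 * actual / theoretical
% yield = 100 * 3.69 / 27.87
% yield = 13.24004306 %, rounded to 4 dp:

13.2400 %


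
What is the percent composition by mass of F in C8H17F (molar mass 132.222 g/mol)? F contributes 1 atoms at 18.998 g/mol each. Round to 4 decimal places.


pct = 100 * (n_elem * M_elem) / M_total
mass_contribution = 1 * 18.998 = 18.998 g/mol
pct = 100 * 18.998 / 132.222
pct = 14.36825944 %, rounded to 4 dp:

14.3683 %


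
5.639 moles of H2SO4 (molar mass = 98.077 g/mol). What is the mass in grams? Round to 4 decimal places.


mass = n * M
mass = 5.639 * 98.077
mass = 553.056203 g, rounded to 4 dp:

553.0562 g


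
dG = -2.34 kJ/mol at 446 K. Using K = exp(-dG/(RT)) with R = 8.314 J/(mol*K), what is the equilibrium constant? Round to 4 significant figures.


dG is in kJ/mol; multiply by 1000 to match R in J/(mol*K).
RT = 8.314 * 446 = 3708.044 J/mol
exponent = -dG*1000 / (RT) = -(-2.34*1000) / 3708.044 = 0.63106047
K = exp(0.63106047)
K = 1.8796028, rounded to 4 significant figures:

1.880


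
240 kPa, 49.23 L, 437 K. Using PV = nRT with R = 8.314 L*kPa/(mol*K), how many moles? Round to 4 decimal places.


PV = nRT, solve for n = PV / (RT).
PV = 240 * 49.23 = 11815.2
RT = 8.314 * 437 = 3633.218
n = 11815.2 / 3633.218
n = 3.25199314 mol, rounded to 4 dp:

3.2520 mol


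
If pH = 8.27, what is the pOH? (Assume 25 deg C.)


At 25 deg C, pH + pOH = 14.
pOH = 14 - pH = 14 - 8.27
pOH = 5.73:

5.73


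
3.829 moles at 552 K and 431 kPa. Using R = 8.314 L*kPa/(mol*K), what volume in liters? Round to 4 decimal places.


PV = nRT, solve for V = nRT / P.
nRT = 3.829 * 8.314 * 552 = 17572.5369
V = 17572.5369 / 431
V = 40.77154733 L, rounded to 4 dp:

40.7715 L


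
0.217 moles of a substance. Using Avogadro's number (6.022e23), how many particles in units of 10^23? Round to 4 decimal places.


N = n * NA, then divide by 1e23 for the requested units.
N / 1e23 = n * 6.022
N / 1e23 = 0.217 * 6.022
N / 1e23 = 1.306774, rounded to 4 dp:

1.3068


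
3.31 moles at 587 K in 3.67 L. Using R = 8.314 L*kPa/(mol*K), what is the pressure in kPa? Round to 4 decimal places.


PV = nRT, solve for P = nRT / V.
nRT = 3.31 * 8.314 * 587 = 16153.8526
P = 16153.8526 / 3.67
P = 4401.5947139 kPa, rounded to 4 dp:

4401.5947 kPa


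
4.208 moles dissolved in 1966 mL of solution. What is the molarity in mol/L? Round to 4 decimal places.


Convert volume to liters: V_L = V_mL / 1000.
V_L = 1966 / 1000 = 1.966 L
M = n / V_L = 4.208 / 1.966
M = 2.14038657 mol/L, rounded to 4 dp:

2.1404 mol/L


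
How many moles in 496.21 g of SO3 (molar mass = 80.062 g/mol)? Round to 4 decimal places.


n = mass / M
n = 496.21 / 80.062
n = 6.19782169 mol, rounded to 4 dp:

6.1978 mol


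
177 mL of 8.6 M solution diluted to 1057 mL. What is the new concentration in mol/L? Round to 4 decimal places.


Dilution: M1*V1 = M2*V2, solve for M2.
M2 = M1*V1 / V2
M2 = 8.6 * 177 / 1057
M2 = 1522.2 / 1057
M2 = 1.44011353 mol/L, rounded to 4 dp:

1.4401 mol/L


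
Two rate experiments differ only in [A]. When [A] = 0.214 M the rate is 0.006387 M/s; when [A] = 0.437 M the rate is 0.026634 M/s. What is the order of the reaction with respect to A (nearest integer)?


Rate is proportional to [A]^n, so rate2/rate1 = ([A]2/[A]1)^n. Take logs to solve for n.
rate2/rate1 = 0.026634 / 0.006387 = 4.17
[A]2/[A]1 = 0.437 / 0.214 = 2.0421
n = ln(4.17) / ln(2.0421) = 2.0
Nearest integer order:

2


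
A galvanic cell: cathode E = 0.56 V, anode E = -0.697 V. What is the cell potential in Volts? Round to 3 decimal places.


Standard cell potential: E_cell = E_cathode - E_anode.
E_cell = 0.56 - (-0.697)
E_cell = 1.257 V, rounded to 3 dp:

1.257 V


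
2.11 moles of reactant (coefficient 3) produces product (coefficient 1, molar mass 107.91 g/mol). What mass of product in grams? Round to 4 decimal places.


Use the coefficient ratio to convert reactant moles to product moles, then multiply by the product's molar mass.
moles_P = moles_R * (coeff_P / coeff_R) = 2.11 * (1/3) = 0.703333
mass_P = moles_P * M_P = 0.703333 * 107.91
mass_P = 75.89666403 g, rounded to 4 dp:

75.8967 g


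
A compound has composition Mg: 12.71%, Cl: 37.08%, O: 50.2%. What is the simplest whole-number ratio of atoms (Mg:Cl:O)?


Assume 100 g of compound, divide each mass% by atomic mass to get moles, then normalize by the smallest to get a raw atom ratio.
Moles per 100 g: Mg: 12.71/24.305 = 0.5229, Cl: 37.08/35.453 = 1.0459, O: 50.2/15.999 = 3.1377
Raw ratio (divide by min = 0.5229): Mg: 1.0, Cl: 2.0, O: 6.0
Multiply by 1 to clear fractions: Mg: 1.0 ~= 1, Cl: 2.0 ~= 2, O: 6.0 ~= 6
Reduce by GCD to get the simplest whole-number ratio:

1:2:6


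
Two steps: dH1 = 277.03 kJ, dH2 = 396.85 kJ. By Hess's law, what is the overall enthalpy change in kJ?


Hess's law: enthalpy is a state function, so add the step enthalpies.
dH_total = dH1 + dH2 = 277.03 + (396.85)
dH_total = 673.88 kJ:

673.88 kJ


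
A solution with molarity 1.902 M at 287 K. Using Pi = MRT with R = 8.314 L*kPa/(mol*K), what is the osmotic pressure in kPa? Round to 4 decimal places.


Osmotic pressure (van't Hoff): Pi = M*R*T.
RT = 8.314 * 287 = 2386.118
Pi = 1.902 * 2386.118
Pi = 4538.396436 kPa, rounded to 4 dp:

4538.3964 kPa


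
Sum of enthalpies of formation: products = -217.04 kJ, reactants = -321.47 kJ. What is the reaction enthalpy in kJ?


dH_rxn = sum(dH_f products) - sum(dH_f reactants)
dH_rxn = -217.04 - (-321.47)
dH_rxn = 104.43 kJ:

104.43 kJ


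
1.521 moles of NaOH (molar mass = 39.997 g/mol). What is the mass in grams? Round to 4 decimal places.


mass = n * M
mass = 1.521 * 39.997
mass = 60.835437 g, rounded to 4 dp:

60.8354 g


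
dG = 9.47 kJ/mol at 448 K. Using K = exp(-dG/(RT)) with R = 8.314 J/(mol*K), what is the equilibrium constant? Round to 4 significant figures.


dG is in kJ/mol; multiply by 1000 to match R in J/(mol*K).
RT = 8.314 * 448 = 3724.672 J/mol
exponent = -dG*1000 / (RT) = -(9.47*1000) / 3724.672 = -2.54250576
K = exp(-2.54250576)
K = 0.078669027, rounded to 4 significant figures:

0.07867


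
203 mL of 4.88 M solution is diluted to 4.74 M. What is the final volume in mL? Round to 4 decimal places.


Dilution: M1*V1 = M2*V2, solve for V2.
V2 = M1*V1 / M2
V2 = 4.88 * 203 / 4.74
V2 = 990.64 / 4.74
V2 = 208.99578059 mL, rounded to 4 dp:

208.9958 mL


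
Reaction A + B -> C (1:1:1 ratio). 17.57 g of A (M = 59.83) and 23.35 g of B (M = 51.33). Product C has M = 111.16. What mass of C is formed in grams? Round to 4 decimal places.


Find moles of each reactant; the smaller value is the limiting reagent in a 1:1:1 reaction, so moles_C equals moles of the limiter.
n_A = mass_A / M_A = 17.57 / 59.83 = 0.293665 mol
n_B = mass_B / M_B = 23.35 / 51.33 = 0.4549 mol
Limiting reagent: A (smaller), n_limiting = 0.293665 mol
mass_C = n_limiting * M_C = 0.293665 * 111.16
mass_C = 32.6438014 g, rounded to 4 dp:

32.6438 g


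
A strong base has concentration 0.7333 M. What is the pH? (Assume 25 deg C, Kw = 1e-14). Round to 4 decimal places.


A strong base dissociates completely, so [OH-] equals the given concentration.
pOH = -log10([OH-]) = -log10(0.7333) = 0.134718
pH = 14 - pOH = 14 - 0.134718
pH = 13.865282, rounded to 4 dp:

13.8653


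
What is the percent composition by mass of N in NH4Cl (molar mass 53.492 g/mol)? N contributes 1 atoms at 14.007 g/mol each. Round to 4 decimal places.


pct = 100 * (n_elem * M_elem) / M_total
mass_contribution = 1 * 14.007 = 14.007 g/mol
pct = 100 * 14.007 / 53.492
pct = 26.18522396 %, rounded to 4 dp:

26.1852 %


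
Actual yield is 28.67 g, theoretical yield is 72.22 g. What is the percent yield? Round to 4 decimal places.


% yield = 100 * actual / theoretical
% yield = 100 * 28.67 / 72.22
% yield = 39.69814456 %, rounded to 4 dp:

39.6981 %


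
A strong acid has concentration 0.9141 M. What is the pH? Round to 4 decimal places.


A strong acid dissociates completely, so [H+] equals the given concentration.
pH = -log10([H+]) = -log10(0.9141)
pH = 0.03900629, rounded to 4 dp:

0.0390


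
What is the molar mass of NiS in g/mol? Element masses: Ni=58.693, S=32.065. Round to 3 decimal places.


M = sum(count * atomic_mass) over atoms.
M = 1*58.693 + 1*32.065
M = 58.693 + 32.065
M = 90.758 g/mol, rounded to 3 dp:

90.758 g/mol


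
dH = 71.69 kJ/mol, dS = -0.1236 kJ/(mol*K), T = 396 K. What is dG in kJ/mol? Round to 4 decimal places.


Gibbs: dG = dH - T*dS (consistent units, dS already in kJ/(mol*K)).
T*dS = 396 * -0.1236 = -48.9456
dG = 71.69 - (-48.9456)
dG = 120.6356 kJ/mol, rounded to 4 dp:

120.6356 kJ/mol


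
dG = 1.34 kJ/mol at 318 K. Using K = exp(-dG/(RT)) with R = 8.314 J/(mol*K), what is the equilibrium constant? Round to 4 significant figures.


dG is in kJ/mol; multiply by 1000 to match R in J/(mol*K).
RT = 8.314 * 318 = 2643.852 J/mol
exponent = -dG*1000 / (RT) = -(1.34*1000) / 2643.852 = -0.50683624
K = exp(-0.50683624)
K = 0.60239841, rounded to 4 significant figures:

0.6024


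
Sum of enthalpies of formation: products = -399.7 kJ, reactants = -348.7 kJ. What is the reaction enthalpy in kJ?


dH_rxn = sum(dH_f products) - sum(dH_f reactants)
dH_rxn = -399.7 - (-348.7)
dH_rxn = -51.0 kJ:

-51.00 kJ


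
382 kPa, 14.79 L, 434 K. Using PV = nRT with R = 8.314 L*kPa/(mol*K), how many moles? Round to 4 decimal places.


PV = nRT, solve for n = PV / (RT).
PV = 382 * 14.79 = 5649.78
RT = 8.314 * 434 = 3608.276
n = 5649.78 / 3608.276
n = 1.56578377 mol, rounded to 4 dp:

1.5658 mol


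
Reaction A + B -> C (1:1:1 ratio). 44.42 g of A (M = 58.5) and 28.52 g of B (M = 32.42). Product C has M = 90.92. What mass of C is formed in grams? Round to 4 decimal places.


Find moles of each reactant; the smaller value is the limiting reagent in a 1:1:1 reaction, so moles_C equals moles of the limiter.
n_A = mass_A / M_A = 44.42 / 58.5 = 0.759316 mol
n_B = mass_B / M_B = 28.52 / 32.42 = 0.879704 mol
Limiting reagent: A (smaller), n_limiting = 0.759316 mol
mass_C = n_limiting * M_C = 0.759316 * 90.92
mass_C = 69.03701072 g, rounded to 4 dp:

69.0370 g


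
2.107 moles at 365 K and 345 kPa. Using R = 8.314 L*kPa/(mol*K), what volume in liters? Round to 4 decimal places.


PV = nRT, solve for V = nRT / P.
nRT = 2.107 * 8.314 * 365 = 6393.9233
V = 6393.9233 / 345
V = 18.53311101 L, rounded to 4 dp:

18.5331 L


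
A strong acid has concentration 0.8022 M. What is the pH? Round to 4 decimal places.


A strong acid dissociates completely, so [H+] equals the given concentration.
pH = -log10([H+]) = -log10(0.8022)
pH = 0.09571734, rounded to 4 dp:

0.0957


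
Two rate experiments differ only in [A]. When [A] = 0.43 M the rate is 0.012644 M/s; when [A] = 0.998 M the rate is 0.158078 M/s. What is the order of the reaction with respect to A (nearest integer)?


Rate is proportional to [A]^n, so rate2/rate1 = ([A]2/[A]1)^n. Take logs to solve for n.
rate2/rate1 = 0.158078 / 0.012644 = 12.5022
[A]2/[A]1 = 0.998 / 0.43 = 2.3209
n = ln(12.5022) / ln(2.3209) = 3.0
Nearest integer order:

3


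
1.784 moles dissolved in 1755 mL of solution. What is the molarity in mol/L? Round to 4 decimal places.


Convert volume to liters: V_L = V_mL / 1000.
V_L = 1755 / 1000 = 1.755 L
M = n / V_L = 1.784 / 1.755
M = 1.01652422 mol/L, rounded to 4 dp:

1.0165 mol/L


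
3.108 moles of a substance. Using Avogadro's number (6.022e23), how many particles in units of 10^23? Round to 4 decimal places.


N = n * NA, then divide by 1e23 for the requested units.
N / 1e23 = n * 6.022
N / 1e23 = 3.108 * 6.022
N / 1e23 = 18.716376, rounded to 4 dp:

18.7164


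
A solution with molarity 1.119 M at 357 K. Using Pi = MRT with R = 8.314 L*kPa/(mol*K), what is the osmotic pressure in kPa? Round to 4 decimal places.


Osmotic pressure (van't Hoff): Pi = M*R*T.
RT = 8.314 * 357 = 2968.098
Pi = 1.119 * 2968.098
Pi = 3321.301662 kPa, rounded to 4 dp:

3321.3017 kPa


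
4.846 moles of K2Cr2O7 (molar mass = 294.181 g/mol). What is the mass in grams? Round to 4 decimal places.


mass = n * M
mass = 4.846 * 294.181
mass = 1425.601126 g, rounded to 4 dp:

1425.6011 g


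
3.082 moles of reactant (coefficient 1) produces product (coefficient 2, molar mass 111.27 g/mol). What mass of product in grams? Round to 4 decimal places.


Use the coefficient ratio to convert reactant moles to product moles, then multiply by the product's molar mass.
moles_P = moles_R * (coeff_P / coeff_R) = 3.082 * (2/1) = 6.164
mass_P = moles_P * M_P = 6.164 * 111.27
mass_P = 685.86828 g, rounded to 4 dp:

685.8683 g


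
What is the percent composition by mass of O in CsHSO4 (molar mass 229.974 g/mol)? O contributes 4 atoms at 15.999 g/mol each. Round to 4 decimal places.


pct = 100 * (n_elem * M_elem) / M_total
mass_contribution = 4 * 15.999 = 63.996 g/mol
pct = 100 * 63.996 / 229.974
pct = 27.82749354 %, rounded to 4 dp:

27.8275 %


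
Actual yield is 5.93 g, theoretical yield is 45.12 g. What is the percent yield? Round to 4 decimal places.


% yield = 100 * actual / theoretical
% yield = 100 * 5.93 / 45.12
% yield = 13.1427305 %, rounded to 4 dp:

13.1427 %


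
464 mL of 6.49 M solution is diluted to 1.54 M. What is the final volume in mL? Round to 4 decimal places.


Dilution: M1*V1 = M2*V2, solve for V2.
V2 = M1*V1 / M2
V2 = 6.49 * 464 / 1.54
V2 = 3011.36 / 1.54
V2 = 1955.42857143 mL, rounded to 4 dp:

1955.4286 mL


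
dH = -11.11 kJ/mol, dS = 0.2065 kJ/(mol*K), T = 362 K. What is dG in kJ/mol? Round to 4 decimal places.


Gibbs: dG = dH - T*dS (consistent units, dS already in kJ/(mol*K)).
T*dS = 362 * 0.2065 = 74.753
dG = -11.11 - (74.753)
dG = -85.863 kJ/mol, rounded to 4 dp:

-85.8630 kJ/mol


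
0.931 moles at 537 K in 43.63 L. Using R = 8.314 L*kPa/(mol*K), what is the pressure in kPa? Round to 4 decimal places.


PV = nRT, solve for P = nRT / V.
nRT = 0.931 * 8.314 * 537 = 4156.5594
P = 4156.5594 / 43.63
P = 95.26837956 kPa, rounded to 4 dp:

95.2684 kPa


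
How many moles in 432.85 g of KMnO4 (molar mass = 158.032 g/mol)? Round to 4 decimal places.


n = mass / M
n = 432.85 / 158.032
n = 2.73900223 mol, rounded to 4 dp:

2.7390 mol


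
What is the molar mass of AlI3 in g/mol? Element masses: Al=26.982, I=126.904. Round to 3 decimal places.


M = sum(count * atomic_mass) over atoms.
M = 1*26.982 + 3*126.904
M = 26.982 + 380.712
M = 407.694 g/mol, rounded to 3 dp:

407.694 g/mol


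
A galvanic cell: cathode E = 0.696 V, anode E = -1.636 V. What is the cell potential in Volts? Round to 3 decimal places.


Standard cell potential: E_cell = E_cathode - E_anode.
E_cell = 0.696 - (-1.636)
E_cell = 2.332 V, rounded to 3 dp:

2.332 V


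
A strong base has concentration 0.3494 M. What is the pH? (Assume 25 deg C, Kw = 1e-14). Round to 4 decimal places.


A strong base dissociates completely, so [OH-] equals the given concentration.
pOH = -log10([OH-]) = -log10(0.3494) = 0.456677
pH = 14 - pOH = 14 - 0.456677
pH = 13.543323, rounded to 4 dp:

13.5433


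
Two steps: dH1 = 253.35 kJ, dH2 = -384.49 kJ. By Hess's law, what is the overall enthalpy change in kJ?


Hess's law: enthalpy is a state function, so add the step enthalpies.
dH_total = dH1 + dH2 = 253.35 + (-384.49)
dH_total = -131.14 kJ:

-131.14 kJ


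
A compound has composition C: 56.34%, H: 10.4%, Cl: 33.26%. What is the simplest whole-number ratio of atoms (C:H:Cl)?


Assume 100 g of compound, divide each mass% by atomic mass to get moles, then normalize by the smallest to get a raw atom ratio.
Moles per 100 g: C: 56.34/12.011 = 4.6907, H: 10.4/1.008 = 10.3175, Cl: 33.26/35.453 = 0.9381
Raw ratio (divide by min = 0.9381): C: 5.0, H: 10.998, Cl: 1.0
Multiply by 1 to clear fractions: C: 5.0 ~= 5, H: 10.998 ~= 11, Cl: 1.0 ~= 1
Reduce by GCD to get the simplest whole-number ratio:

5:11:1


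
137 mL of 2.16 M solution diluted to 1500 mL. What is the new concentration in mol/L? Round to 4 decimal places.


Dilution: M1*V1 = M2*V2, solve for M2.
M2 = M1*V1 / V2
M2 = 2.16 * 137 / 1500
M2 = 295.92 / 1500
M2 = 0.19728 mol/L, rounded to 4 dp:

0.1973 mol/L


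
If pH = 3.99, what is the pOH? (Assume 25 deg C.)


At 25 deg C, pH + pOH = 14.
pOH = 14 - pH = 14 - 3.99
pOH = 10.01:

10.01


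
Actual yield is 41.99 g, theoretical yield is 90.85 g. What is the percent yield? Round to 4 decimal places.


% yield = 100 * actual / theoretical
% yield = 100 * 41.99 / 90.85
% yield = 46.21904238 %, rounded to 4 dp:

46.2190 %


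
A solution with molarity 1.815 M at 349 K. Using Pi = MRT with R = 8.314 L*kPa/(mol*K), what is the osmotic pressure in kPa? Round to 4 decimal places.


Osmotic pressure (van't Hoff): Pi = M*R*T.
RT = 8.314 * 349 = 2901.586
Pi = 1.815 * 2901.586
Pi = 5266.37859 kPa, rounded to 4 dp:

5266.3786 kPa
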